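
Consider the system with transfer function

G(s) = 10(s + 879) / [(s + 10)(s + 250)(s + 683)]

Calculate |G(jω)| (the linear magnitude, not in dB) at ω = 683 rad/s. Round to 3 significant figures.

At s = jω = j683:
zero (s+879): 879 + j683 → |·| = √(879²+683²) = √1239130 ≈ 1113.2, ∠ = arctan(683/879) ≈ 37.85°
pole (s+10): 10 + j683 → |·| = √(10²+683²) = √466589 ≈ 683.07, ∠ = arctan(683/10) ≈ 89.16°
pole (s+250): 250 + j683 → |·| = √(250²+683²) = √528989 ≈ 727.32, ∠ = arctan(683/250) ≈ 69.90°
pole (s+683): 683 + j683 → |·| = √(683²+683²) = √932978 ≈ 965.91, ∠ = arctan(683/683) ≈ 45.00°
|G| = 10 · 1113.2 / 4.7987e+08 ≈ 2.3198e-05

2.32e-05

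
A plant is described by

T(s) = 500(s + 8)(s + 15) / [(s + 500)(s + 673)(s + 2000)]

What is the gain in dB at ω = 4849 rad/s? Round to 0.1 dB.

At s = jω = j4849:
zero (s+8): 8 + j4849 → |·| = √(8²+4849²) = √23512865 ≈ 4849, ∠ = arctan(4849/8) ≈ 89.91°
zero (s+15): 15 + j4849 → |·| = √(15²+4849²) = √23513026 ≈ 4849, ∠ = arctan(4849/15) ≈ 89.82°
pole (s+500): 500 + j4849 → |·| = √(500²+4849²) = √23762801 ≈ 4874.7, ∠ = arctan(4849/500) ≈ 84.11°
pole (s+673): 673 + j4849 → |·| = √(673²+4849²) = √23965730 ≈ 4895.5, ∠ = arctan(4849/673) ≈ 82.10°
pole (s+2000): 2000 + j4849 → |·| = √(2000²+4849²) = √27512801 ≈ 5245.3, ∠ = arctan(4849/2000) ≈ 67.59°
|T| = 500 · 2.3513e+07 / 1.2517e+11 ≈ 0.093924
Gain = 20 log₁₀(0.093924) ≈ -20.54 dB

-20.5 dB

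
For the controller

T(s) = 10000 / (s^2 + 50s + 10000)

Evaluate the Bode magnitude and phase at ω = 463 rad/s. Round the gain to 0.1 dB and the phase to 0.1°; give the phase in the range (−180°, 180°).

-26.3 dB, -173.5°

At s = jω = j463:
quadratic: (j463)² + 50·j463 + 10000 = -204369 + j23150 → |·| ≈ 2.0568e+05, ∠ ≈ 173.54°
|T| = 10000 / 2.0568e+05 ≈ 0.048619
Gain = 20 log₁₀(0.048619) ≈ -26.26 dB
∠T = 0.00° − 173.54° = -173.54°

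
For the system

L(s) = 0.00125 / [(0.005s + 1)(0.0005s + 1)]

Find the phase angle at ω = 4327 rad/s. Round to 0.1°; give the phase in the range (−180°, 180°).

-152.5°

At ω = 4327 rad/s:
pole (1 + j4327·0.005) = 1 + j21.635 → |·| ≈ 21.658, ∠ ≈ 87.35°
pole (1 + j4327·0.0005) = 1 + j2.1635 → |·| ≈ 2.3834, ∠ ≈ 65.19°
∠L = (0°) − (87.35° + 65.19°) = -152.54°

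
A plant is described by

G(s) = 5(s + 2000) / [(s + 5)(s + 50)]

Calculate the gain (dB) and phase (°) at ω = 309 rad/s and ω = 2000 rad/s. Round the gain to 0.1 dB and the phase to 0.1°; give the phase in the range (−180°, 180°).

At s = jω = j309:
zero (s+2000): 2000 + j309 → |·| = √(2000²+309²) = √4095481 ≈ 2023.7, ∠ = arctan(309/2000) ≈ 8.78°
pole (s+5): 5 + j309 → |·| = √(5²+309²) = √95506 ≈ 309.04, ∠ = arctan(309/5) ≈ 89.07°
pole (s+50): 50 + j309 → |·| = √(50²+309²) = √97981 ≈ 313.02, ∠ = arctan(309/50) ≈ 80.81°
|G| = 5 · 2023.7 / 96736 ≈ 0.1046
Gain = 20 log₁₀(0.1046) ≈ -19.61 dB
∠G = 8.78° − 169.88° = -161.10°

At s = jω = j2000:
zero (s+2000): 2000 + j2000 → |·| = √(2000²+2000²) = √8000000 ≈ 2828.4, ∠ = arctan(2000/2000) ≈ 45.00°
pole (s+5): 5 + j2000 → |·| = √(5²+2000²) = √4000025 ≈ 2000, ∠ = arctan(2000/5) ≈ 89.86°
pole (s+50): 50 + j2000 → |·| = √(50²+2000²) = √4002500 ≈ 2000.6, ∠ = arctan(2000/50) ≈ 88.57°
|G| = 5 · 2828.4 / 4.0012e+06 ≈ 0.0035344
Gain = 20 log₁₀(0.0035344) ≈ -49.03 dB
∠G = 45.00° − 178.43° = -133.43°

ω = 309: -19.6 dB, -161.1°; ω = 2000: -49.0 dB, -133.4°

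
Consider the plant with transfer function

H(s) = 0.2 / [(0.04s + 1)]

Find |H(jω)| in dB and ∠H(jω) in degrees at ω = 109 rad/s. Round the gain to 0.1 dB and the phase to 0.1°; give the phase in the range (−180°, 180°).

-27.0 dB, -77.1°

At ω = 109 rad/s:
pole (1 + j109·0.04) = 1 + j4.36 → |·| ≈ 4.4732, ∠ ≈ 77.08°
|H| = 0.2 · 1 / (4.4732) ≈ 0.044711
Gain = 20 log₁₀(0.044711) ≈ -26.99 dB
∠H = (0°) − (77.08°) = -77.08°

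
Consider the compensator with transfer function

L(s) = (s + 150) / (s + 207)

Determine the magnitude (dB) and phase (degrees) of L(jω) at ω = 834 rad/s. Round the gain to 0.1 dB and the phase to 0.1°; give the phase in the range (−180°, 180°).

-0.1 dB, 3.7°

Substitute s = j834:
Numerator: (j834) + 150 = 150 + j834
Denominator: (j834) + 207 = 207 + j834
|N| = √(150² + 834²) ≈ 847.38, ∠N ≈ 79.80°
|D| = √(207² + 834²) ≈ 859.3, ∠D ≈ 76.06°
|L| = 847.38 / 859.3 ≈ 0.98613
Gain = 20 log₁₀(0.98613) ≈ -0.12 dB
∠L = 79.80° − 76.06° = 3.74°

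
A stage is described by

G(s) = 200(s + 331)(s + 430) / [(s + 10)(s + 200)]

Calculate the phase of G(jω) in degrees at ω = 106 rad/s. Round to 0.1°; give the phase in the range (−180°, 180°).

At s = jω = j106:
zero (s+331): 331 + j106 → |·| = √(331²+106²) = √120797 ≈ 347.56, ∠ = arctan(106/331) ≈ 17.76°
zero (s+430): 430 + j106 → |·| = √(430²+106²) = √196136 ≈ 442.87, ∠ = arctan(106/430) ≈ 13.85°
pole (s+10): 10 + j106 → |·| = √(10²+106²) = √11336 ≈ 106.47, ∠ = arctan(106/10) ≈ 84.61°
pole (s+200): 200 + j106 → |·| = √(200²+106²) = √51236 ≈ 226.35, ∠ = arctan(106/200) ≈ 27.92°
∠G = 31.61° − 112.53° = -80.92°

-80.9°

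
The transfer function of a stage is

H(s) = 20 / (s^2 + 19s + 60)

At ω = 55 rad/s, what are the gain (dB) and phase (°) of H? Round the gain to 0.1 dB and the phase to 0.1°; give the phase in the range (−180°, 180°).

Substitute s = j55:
Numerator: 20 = 20 + j0
Denominator: (j55)^2 + 19(j55) + 60 = -2965 + j1045
|N| = √(20² + 0²) ≈ 20, ∠N ≈ 0.00°
|D| = √(2965² + 1045²) ≈ 3143.8, ∠D ≈ 160.59°
|H| = 20 / 3143.8 ≈ 0.0063617
Gain = 20 log₁₀(0.0063617) ≈ -43.93 dB
∠H = 0.00° − 160.59° = -160.59°

-43.9 dB, -160.6°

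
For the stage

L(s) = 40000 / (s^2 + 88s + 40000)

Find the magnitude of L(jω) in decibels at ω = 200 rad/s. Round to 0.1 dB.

7.1 dB

At s = jω = j200:
quadratic: (j200)² + 88·j200 + 40000 = 0 + j17600 → |·| ≈ 17600, ∠ ≈ 90.00°
|L| = 40000 / 17600 ≈ 2.2727
Gain = 20 log₁₀(2.2727) ≈ 7.13 dB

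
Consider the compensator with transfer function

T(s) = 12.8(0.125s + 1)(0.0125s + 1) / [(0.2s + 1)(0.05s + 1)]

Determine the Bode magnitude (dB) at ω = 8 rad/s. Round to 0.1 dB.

19.0 dB

At ω = 8 rad/s:
zero (1 + j8·0.125) = 1 + j1 → |·| ≈ 1.4142, ∠ ≈ 45.00°
zero (1 + j8·0.0125) = 1 + j0.1 → |·| ≈ 1.005, ∠ ≈ 5.71°
pole (1 + j8·0.2) = 1 + j1.6 → |·| ≈ 1.8868, ∠ ≈ 57.99°
pole (1 + j8·0.05) = 1 + j0.4 → |·| ≈ 1.077, ∠ ≈ 21.80°
|T| = 12.8 · 1.4142 · 1.005 / (1.8868 · 1.077) ≈ 8.9525
Gain = 20 log₁₀(8.9525) ≈ 19.04 dB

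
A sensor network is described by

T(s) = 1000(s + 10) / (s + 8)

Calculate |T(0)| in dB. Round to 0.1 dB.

61.9 dB

T(0) = 1000·10 / (8) = 1250
20 log₁₀(1250) ≈ 61.94 dB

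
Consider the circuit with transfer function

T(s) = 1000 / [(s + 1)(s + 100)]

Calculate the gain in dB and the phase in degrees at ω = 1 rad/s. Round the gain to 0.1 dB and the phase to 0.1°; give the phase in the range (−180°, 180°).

At s = jω = j1:
pole (s+1): 1 + j1 → |·| = √(1²+1²) = √2 ≈ 1.4142, ∠ = arctan(1/1) ≈ 45.00°
pole (s+100): 100 + j1 → |·| = √(100²+1²) = √10001 ≈ 100, ∠ = arctan(1/100) ≈ 0.57°
|T| = 1000 / 141.42 ≈ 7.0711
Gain = 20 log₁₀(7.0711) ≈ 16.99 dB
∠T = 0.00° − 45.57° = -45.57°

17.0 dB, -45.6°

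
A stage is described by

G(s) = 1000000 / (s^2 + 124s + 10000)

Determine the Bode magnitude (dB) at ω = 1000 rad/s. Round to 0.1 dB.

At s = jω = j1000:
quadratic: (j1000)² + 124·j1000 + 10000 = -990000 + j124000 → |·| ≈ 9.9774e+05, ∠ ≈ 172.86°
|G| = 1000000 / 9.9774e+05 ≈ 1.0023
Gain = 20 log₁₀(1.0023) ≈ 0.02 dB

0.0 dB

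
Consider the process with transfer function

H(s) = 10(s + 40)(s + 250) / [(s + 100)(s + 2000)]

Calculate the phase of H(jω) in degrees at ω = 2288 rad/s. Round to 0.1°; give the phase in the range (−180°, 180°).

At s = jω = j2288:
zero (s+40): 40 + j2288 → |·| = √(40²+2288²) = √5236544 ≈ 2288.3, ∠ = arctan(2288/40) ≈ 89.00°
zero (s+250): 250 + j2288 → |·| = √(250²+2288²) = √5297444 ≈ 2301.6, ∠ = arctan(2288/250) ≈ 83.76°
pole (s+100): 100 + j2288 → |·| = √(100²+2288²) = √5244944 ≈ 2290.2, ∠ = arctan(2288/100) ≈ 87.50°
pole (s+2000): 2000 + j2288 → |·| = √(2000²+2288²) = √9234944 ≈ 3038.9, ∠ = arctan(2288/2000) ≈ 48.84°
∠H = 172.76° − 136.34° = 36.42°

36.4°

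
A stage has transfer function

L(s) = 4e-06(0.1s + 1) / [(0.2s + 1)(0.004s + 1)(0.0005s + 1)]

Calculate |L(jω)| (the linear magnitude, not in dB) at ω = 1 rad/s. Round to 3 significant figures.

At ω = 1 rad/s:
zero (1 + j1·0.1) = 1 + j0.1 → |·| ≈ 1.005, ∠ ≈ 5.71°
pole (1 + j1·0.2) = 1 + j0.2 → |·| ≈ 1.0198, ∠ ≈ 11.31°
pole (1 + j1·0.004) = 1 + j0.004 → |·| ≈ 1, ∠ ≈ 0.23°
pole (1 + j1·0.0005) = 1 + j0.0005 → |·| ≈ 1, ∠ ≈ 0.03°
|L| = 4e-06 · 1.005 / (1.0198 · 1 · 1) ≈ 3.9419e-06

3.94e-06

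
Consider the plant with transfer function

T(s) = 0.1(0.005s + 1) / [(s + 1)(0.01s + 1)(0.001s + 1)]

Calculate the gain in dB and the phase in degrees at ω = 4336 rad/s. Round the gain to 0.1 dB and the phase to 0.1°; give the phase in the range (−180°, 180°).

-111.7 dB, -168.3°

At ω = 4336 rad/s:
zero (1 + j4336·0.005) = 1 + j21.68 → |·| ≈ 21.703, ∠ ≈ 87.36°
pole (1 + j4336·1) = 1 + j4336 → |·| ≈ 4336, ∠ ≈ 89.99°
pole (1 + j4336·0.01) = 1 + j43.36 → |·| ≈ 43.372, ∠ ≈ 88.68°
pole (1 + j4336·0.001) = 1 + j4.336 → |·| ≈ 4.4498, ∠ ≈ 77.01°
|T| = 0.1 · 21.703 / (4336 · 43.372 · 4.4498) ≈ 2.5935e-06
Gain = 20 log₁₀(2.5935e-06) ≈ -111.72 dB
∠T = (87.36°) − (89.99° + 88.68° + 77.01°) = -168.32°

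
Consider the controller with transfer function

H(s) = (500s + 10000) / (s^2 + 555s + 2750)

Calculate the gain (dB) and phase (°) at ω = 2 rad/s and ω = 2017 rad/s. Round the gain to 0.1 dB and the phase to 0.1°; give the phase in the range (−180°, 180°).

ω = 2: 10.6 dB, -16.3°; ω = 2017: -12.4 dB, -75.2°

Substitute s = j2:
Numerator: 500(j2) + 10000 = 10000 + j1000
Denominator: (j2)^2 + 555(j2) + 2750 = 2746 + j1110
|N| = √(10000² + 1000²) ≈ 10050, ∠N ≈ 5.71°
|D| = √(2746² + 1110²) ≈ 2961.9, ∠D ≈ 22.01°
|H| = 10050 / 2961.9 ≈ 3.3931
Gain = 20 log₁₀(3.3931) ≈ 10.61 dB
∠H = 5.71° − 22.01° = -16.30°

Substitute s = j2017:
Numerator: 500(j2017) + 10000 = 10000 + j1008500
Denominator: (j2017)^2 + 555(j2017) + 2750 = -4065539 + j1119435
|N| = √(10000² + 1008500²) ≈ 1.0085e+06, ∠N ≈ 89.43°
|D| = √(4065539² + 1119435²) ≈ 4.2168e+06, ∠D ≈ 164.61°
|H| = 1.0085e+06 / 4.2168e+06 ≈ 0.23916
Gain = 20 log₁₀(0.23916) ≈ -12.43 dB
∠H = 89.43° − 164.61° = -75.18°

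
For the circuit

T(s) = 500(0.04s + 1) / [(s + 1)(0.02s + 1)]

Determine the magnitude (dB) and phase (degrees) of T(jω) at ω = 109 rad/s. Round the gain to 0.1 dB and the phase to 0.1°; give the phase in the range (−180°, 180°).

18.6 dB, -77.8°

At ω = 109 rad/s:
zero (1 + j109·0.04) = 1 + j4.36 → |·| ≈ 4.4732, ∠ ≈ 77.08°
pole (1 + j109·1) = 1 + j109 → |·| ≈ 109, ∠ ≈ 89.47°
pole (1 + j109·0.02) = 1 + j2.18 → |·| ≈ 2.3984, ∠ ≈ 65.36°
|T| = 500 · 4.4732 / (109 · 2.3984) ≈ 8.5554
Gain = 20 log₁₀(8.5554) ≈ 18.64 dB
∠T = (77.08°) − (89.47° + 65.36°) = -77.75°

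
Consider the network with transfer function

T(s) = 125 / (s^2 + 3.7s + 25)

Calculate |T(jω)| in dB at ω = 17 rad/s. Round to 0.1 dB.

At s = jω = j17:
quadratic: (j17)² + 3.7·j17 + 25 = -264 + j62.9 → |·| ≈ 271.39, ∠ ≈ 166.60°
|T| = 125 / 271.39 ≈ 0.46059
Gain = 20 log₁₀(0.46059) ≈ -6.73 dB

-6.7 dB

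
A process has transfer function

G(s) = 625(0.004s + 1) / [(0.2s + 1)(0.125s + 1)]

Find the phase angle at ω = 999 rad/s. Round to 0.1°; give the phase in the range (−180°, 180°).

-103.3°

At ω = 999 rad/s:
zero (1 + j999·0.004) = 1 + j3.996 → |·| ≈ 4.1192, ∠ ≈ 75.95°
pole (1 + j999·0.2) = 1 + j199.8 → |·| ≈ 199.8, ∠ ≈ 89.71°
pole (1 + j999·0.125) = 1 + j124.875 → |·| ≈ 124.88, ∠ ≈ 89.54°
∠G = (75.95°) − (89.71° + 89.54°) = -103.30°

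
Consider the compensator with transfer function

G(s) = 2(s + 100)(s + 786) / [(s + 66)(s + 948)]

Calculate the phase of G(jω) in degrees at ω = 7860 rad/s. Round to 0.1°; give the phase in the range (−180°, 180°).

0.9°

At s = jω = j7860:
zero (s+100): 100 + j7860 → |·| = √(100²+7860²) = √61789600 ≈ 7860.6, ∠ = arctan(7860/100) ≈ 89.27°
zero (s+786): 786 + j7860 → |·| = √(786²+7860²) = √62397396 ≈ 7899.2, ∠ = arctan(7860/786) ≈ 84.29°
pole (s+66): 66 + j7860 → |·| = √(66²+7860²) = √61783956 ≈ 7860.3, ∠ = arctan(7860/66) ≈ 89.52°
pole (s+948): 948 + j7860 → |·| = √(948²+7860²) = √62678304 ≈ 7917, ∠ = arctan(7860/948) ≈ 83.12°
∠G = 173.56° − 172.64° = 0.92°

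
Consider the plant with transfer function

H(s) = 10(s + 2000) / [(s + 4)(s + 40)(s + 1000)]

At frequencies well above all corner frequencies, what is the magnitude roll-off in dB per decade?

-40 dB/decade

Each pole contributes −20 dB/decade at high frequency; each zero contributes +20 dB/decade.
Net: 1 zero(s) − 3 pole(s) → -40 dB/decade.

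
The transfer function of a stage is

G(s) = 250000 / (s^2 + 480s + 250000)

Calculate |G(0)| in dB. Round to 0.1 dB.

0.0 dB

G(0) = 250000 / 250000 = 1
20 log₁₀(1) ≈ 0.00 dB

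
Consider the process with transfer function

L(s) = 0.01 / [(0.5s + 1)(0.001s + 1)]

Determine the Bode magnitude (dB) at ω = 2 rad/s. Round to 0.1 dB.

-43.0 dB

At ω = 2 rad/s:
pole (1 + j2·0.5) = 1 + j1 → |·| ≈ 1.4142, ∠ ≈ 45.00°
pole (1 + j2·0.001) = 1 + j0.002 → |·| ≈ 1, ∠ ≈ 0.11°
|L| = 0.01 · 1 / (1.4142 · 1) ≈ 0.0070711
Gain = 20 log₁₀(0.0070711) ≈ -43.01 dB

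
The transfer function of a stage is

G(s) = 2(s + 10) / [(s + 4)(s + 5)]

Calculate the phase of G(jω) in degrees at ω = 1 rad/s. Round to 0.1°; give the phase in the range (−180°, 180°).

-19.6°

At s = jω = j1:
zero (s+10): 10 + j1 → |·| = √(10²+1²) = √101 ≈ 10.05, ∠ = arctan(1/10) ≈ 5.71°
pole (s+4): 4 + j1 → |·| = √(4²+1²) = √17 ≈ 4.1231, ∠ = arctan(1/4) ≈ 14.04°
pole (s+5): 5 + j1 → |·| = √(5²+1²) = √26 ≈ 5.099, ∠ = arctan(1/5) ≈ 11.31°
∠G = 5.71° − 25.35° = -19.64°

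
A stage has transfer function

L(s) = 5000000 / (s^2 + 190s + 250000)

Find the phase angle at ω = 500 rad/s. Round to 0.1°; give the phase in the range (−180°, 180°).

At s = jω = j500:
quadratic: (j500)² + 190·j500 + 250000 = 0 + j95000 → |·| ≈ 95000, ∠ ≈ 90.00°
∠L = 0.00° − 90.00° = -90.00°

-90.0°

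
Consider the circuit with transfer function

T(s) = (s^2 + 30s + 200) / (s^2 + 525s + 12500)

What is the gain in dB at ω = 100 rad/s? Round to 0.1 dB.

-14.2 dB

Substitute s = j100:
Numerator: (j100)^2 + 30(j100) + 200 = -9800 + j3000
Denominator: (j100)^2 + 525(j100) + 12500 = 2500 + j52500
|N| = √(9800² + 3000²) ≈ 10249, ∠N ≈ 162.98°
|D| = √(2500² + 52500²) ≈ 52559, ∠D ≈ 87.27°
|T| = 10249 / 52559 ≈ 0.195
Gain = 20 log₁₀(0.195) ≈ -14.20 dB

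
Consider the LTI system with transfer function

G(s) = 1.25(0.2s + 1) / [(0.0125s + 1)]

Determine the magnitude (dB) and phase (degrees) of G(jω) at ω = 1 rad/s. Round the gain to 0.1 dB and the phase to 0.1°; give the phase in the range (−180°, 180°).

2.1 dB, 10.6°

At ω = 1 rad/s:
zero (1 + j1·0.2) = 1 + j0.2 → |·| ≈ 1.0198, ∠ ≈ 11.31°
pole (1 + j1·0.0125) = 1 + j0.0125 → |·| ≈ 1.0001, ∠ ≈ 0.72°
|G| = 1.25 · 1.0198 / (1.0001) ≈ 1.2746
Gain = 20 log₁₀(1.2746) ≈ 2.11 dB
∠G = (11.31°) − (0.72°) = 10.59°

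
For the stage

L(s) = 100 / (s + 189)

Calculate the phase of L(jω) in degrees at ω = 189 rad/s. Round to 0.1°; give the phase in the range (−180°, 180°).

-45.0°

At s = jω = j189:
pole (s+189): 189 + j189 → |·| = √(189²+189²) = √71442 ≈ 267.29, ∠ = arctan(189/189) ≈ 45.00°
∠L = 0.00° − 45.00° = -45.00°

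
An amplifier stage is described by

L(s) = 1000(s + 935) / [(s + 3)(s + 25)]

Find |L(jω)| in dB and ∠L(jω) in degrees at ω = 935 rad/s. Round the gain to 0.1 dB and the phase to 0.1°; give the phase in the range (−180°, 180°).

3.6 dB, -133.3°

At s = jω = j935:
zero (s+935): 935 + j935 → |·| = √(935²+935²) = √1748450 ≈ 1322.3, ∠ = arctan(935/935) ≈ 45.00°
pole (s+3): 3 + j935 → |·| = √(3²+935²) = √874234 ≈ 935, ∠ = arctan(935/3) ≈ 89.82°
pole (s+25): 25 + j935 → |·| = √(25²+935²) = √874850 ≈ 935.33, ∠ = arctan(935/25) ≈ 88.47°
|L| = 1000 · 1322.3 / 8.7453e+05 ≈ 1.512
Gain = 20 log₁₀(1.512) ≈ 3.59 dB
∠L = 45.00° − 178.29° = -133.29°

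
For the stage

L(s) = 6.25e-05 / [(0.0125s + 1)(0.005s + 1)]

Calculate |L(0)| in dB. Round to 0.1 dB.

-84.1 dB

L(0) = 6.25e-05 · 1 / 1 = 6.25e-05
20 log₁₀(6.25e-05) ≈ -84.08 dB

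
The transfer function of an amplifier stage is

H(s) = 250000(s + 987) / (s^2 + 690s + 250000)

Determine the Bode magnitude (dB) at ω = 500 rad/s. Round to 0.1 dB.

At s = jω = j500:
zero (s+987): 987 + j500 → |·| = √(987²+500²) = √1224169 ≈ 1106.4, ∠ = arctan(500/987) ≈ 26.87°
quadratic: (j500)² + 690·j500 + 250000 = 0 + j345000 → |·| ≈ 3.45e+05, ∠ ≈ 90.00°
|H| = 250000 · 1106.4 / 3.45e+05 ≈ 801.74
Gain = 20 log₁₀(801.74) ≈ 58.08 dB

58.1 dB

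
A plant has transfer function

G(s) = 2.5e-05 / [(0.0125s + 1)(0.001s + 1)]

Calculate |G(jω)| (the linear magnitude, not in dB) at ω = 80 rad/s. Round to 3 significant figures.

At ω = 80 rad/s:
pole (1 + j80·0.0125) = 1 + j1 → |·| ≈ 1.4142, ∠ ≈ 45.00°
pole (1 + j80·0.001) = 1 + j0.08 → |·| ≈ 1.0032, ∠ ≈ 4.57°
|G| = 2.5e-05 · 1 / (1.4142 · 1.0032) ≈ 1.7621e-05

1.76e-05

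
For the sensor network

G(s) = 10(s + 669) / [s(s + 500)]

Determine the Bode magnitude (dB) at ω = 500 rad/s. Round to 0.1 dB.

-32.5 dB

At s = jω = j500:
zero (s+669): 669 + j500 → |·| = √(669²+500²) = √697561 ≈ 835.2, ∠ = arctan(500/669) ≈ 36.77°
pole (s+500): 500 + j500 → |·| = √(500²+500²) = √500000 ≈ 707.11, ∠ = arctan(500/500) ≈ 45.00°
pole at origin: |s| = 500, ∠ = 90.00° (in denominator)
|G| = 10 · 835.2 / 3.5356e+05 ≈ 0.023623
Gain = 20 log₁₀(0.023623) ≈ -32.53 dB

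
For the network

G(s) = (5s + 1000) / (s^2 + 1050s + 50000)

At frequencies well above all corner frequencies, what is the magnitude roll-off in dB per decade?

-20 dB/decade

Each pole contributes −20 dB/decade at high frequency; each zero contributes +20 dB/decade.
Net: 1 zero(s) − 2 pole(s) → -20 dB/decade.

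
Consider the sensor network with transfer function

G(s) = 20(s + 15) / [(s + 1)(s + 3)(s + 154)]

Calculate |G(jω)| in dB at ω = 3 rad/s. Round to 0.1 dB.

-16.6 dB

At s = jω = j3:
zero (s+15): 15 + j3 → |·| = √(15²+3²) = √234 ≈ 15.297, ∠ = arctan(3/15) ≈ 11.31°
pole (s+1): 1 + j3 → |·| = √(1²+3²) = √10 ≈ 3.1623, ∠ = arctan(3/1) ≈ 71.57°
pole (s+3): 3 + j3 → |·| = √(3²+3²) = √18 ≈ 4.2426, ∠ = arctan(3/3) ≈ 45.00°
pole (s+154): 154 + j3 → |·| = √(154²+3²) = √23725 ≈ 154.03, ∠ = arctan(3/154) ≈ 1.12°
|G| = 20 · 15.297 / 2066.5 ≈ 0.14805
Gain = 20 log₁₀(0.14805) ≈ -16.59 dB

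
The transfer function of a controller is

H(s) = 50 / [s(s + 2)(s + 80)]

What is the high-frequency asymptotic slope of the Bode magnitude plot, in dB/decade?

-60 dB/decade

Each pole contributes −20 dB/decade at high frequency; each zero contributes +20 dB/decade.
Net: 0 zero(s) − 3 pole(s) → -60 dB/decade.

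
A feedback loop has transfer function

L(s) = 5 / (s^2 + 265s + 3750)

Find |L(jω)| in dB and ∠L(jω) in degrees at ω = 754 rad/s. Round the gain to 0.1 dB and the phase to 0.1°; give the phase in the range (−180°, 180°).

Substitute s = j754:
Numerator: 5 = 5 + j0
Denominator: (j754)^2 + 265(j754) + 3750 = -564766 + j199810
|N| = √(5² + 0²) ≈ 5, ∠N ≈ 0.00°
|D| = √(564766² + 199810²) ≈ 5.9907e+05, ∠D ≈ 160.52°
|L| = 5 / 5.9907e+05 ≈ 8.3463e-06
Gain = 20 log₁₀(8.3463e-06) ≈ -101.57 dB
∠L = 0.00° − 160.52° = -160.52°

-101.6 dB, -160.5°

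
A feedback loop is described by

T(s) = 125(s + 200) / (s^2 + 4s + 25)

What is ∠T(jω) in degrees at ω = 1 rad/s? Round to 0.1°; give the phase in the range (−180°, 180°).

-9.2°

At s = jω = j1:
zero (s+200): 200 + j1 → |·| = √(200²+1²) = √40001 ≈ 200, ∠ = arctan(1/200) ≈ 0.29°
quadratic: (j1)² + 4·j1 + 25 = 24 + j4 → |·| ≈ 24.331, ∠ ≈ 9.46°
∠T = 0.29° − 9.46° = -9.17°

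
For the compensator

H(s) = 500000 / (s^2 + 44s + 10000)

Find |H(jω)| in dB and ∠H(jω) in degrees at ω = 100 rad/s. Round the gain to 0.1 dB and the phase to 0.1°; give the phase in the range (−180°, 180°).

41.1 dB, -90.0°

At s = jω = j100:
quadratic: (j100)² + 44·j100 + 10000 = 0 + j4400 → |·| ≈ 4400, ∠ ≈ 90.00°
|H| = 500000 / 4400 ≈ 113.64
Gain = 20 log₁₀(113.64) ≈ 41.11 dB
∠H = 0.00° − 90.00° = -90.00°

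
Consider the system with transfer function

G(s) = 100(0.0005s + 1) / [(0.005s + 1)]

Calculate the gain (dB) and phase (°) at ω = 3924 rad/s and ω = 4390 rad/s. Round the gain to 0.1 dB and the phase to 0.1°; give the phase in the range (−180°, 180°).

ω = 3924: 21.0 dB, -24.1°; ω = 4390: 20.8 dB, -21.9°

At ω = 3924 rad/s:
zero (1 + j3924·0.0005) = 1 + j1.962 → |·| ≈ 2.2021, ∠ ≈ 62.99°
pole (1 + j3924·0.005) = 1 + j19.62 → |·| ≈ 19.645, ∠ ≈ 87.08°
|G| = 100 · 2.2021 / (19.645) ≈ 11.209
Gain = 20 log₁₀(11.209) ≈ 20.99 dB
∠G = (62.99°) − (87.08°) = -24.09°

At ω = 4390 rad/s:
zero (1 + j4390·0.0005) = 1 + j2.195 → |·| ≈ 2.4121, ∠ ≈ 65.51°
pole (1 + j4390·0.005) = 1 + j21.95 → |·| ≈ 21.973, ∠ ≈ 87.39°
|G| = 100 · 2.4121 / (21.973) ≈ 10.978
Gain = 20 log₁₀(10.978) ≈ 20.81 dB
∠G = (65.51°) − (87.39°) = -21.88°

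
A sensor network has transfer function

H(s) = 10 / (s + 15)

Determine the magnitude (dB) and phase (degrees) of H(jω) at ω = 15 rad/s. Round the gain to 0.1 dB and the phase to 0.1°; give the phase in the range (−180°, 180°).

Substitute s = j15:
Numerator: 10 = 10 + j0
Denominator: (j15) + 15 = 15 + j15
|N| = √(10² + 0²) ≈ 10, ∠N ≈ 0.00°
|D| = √(15² + 15²) ≈ 21.213, ∠D ≈ 45.00°
|H| = 10 / 21.213 ≈ 0.47141
Gain = 20 log₁₀(0.47141) ≈ -6.53 dB
∠H = 0.00° − 45.00° = -45.00°

-6.5 dB, -45.0°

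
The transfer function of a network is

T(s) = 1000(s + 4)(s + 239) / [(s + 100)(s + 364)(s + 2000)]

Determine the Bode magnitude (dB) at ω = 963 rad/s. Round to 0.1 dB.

At s = jω = j963:
zero (s+4): 4 + j963 → |·| = √(4²+963²) = √927385 ≈ 963.01, ∠ = arctan(963/4) ≈ 89.76°
zero (s+239): 239 + j963 → |·| = √(239²+963²) = √984490 ≈ 992.21, ∠ = arctan(963/239) ≈ 76.06°
pole (s+100): 100 + j963 → |·| = √(100²+963²) = √937369 ≈ 968.18, ∠ = arctan(963/100) ≈ 84.07°
pole (s+364): 364 + j963 → |·| = √(364²+963²) = √1059865 ≈ 1029.5, ∠ = arctan(963/364) ≈ 69.29°
pole (s+2000): 2000 + j963 → |·| = √(2000²+963²) = √4927369 ≈ 2219.8, ∠ = arctan(963/2000) ≈ 25.71°
|T| = 1000 · 9.5551e+05 / 2.2126e+09 ≈ 0.43185
Gain = 20 log₁₀(0.43185) ≈ -7.29 dB

-7.3 dB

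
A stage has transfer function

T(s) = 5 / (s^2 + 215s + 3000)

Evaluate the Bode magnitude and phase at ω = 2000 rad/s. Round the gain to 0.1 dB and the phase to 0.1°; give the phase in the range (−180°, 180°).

Substitute s = j2000:
Numerator: 5 = 5 + j0
Denominator: (j2000)^2 + 215(j2000) + 3000 = -3997000 + j430000
|N| = √(5² + 0²) ≈ 5, ∠N ≈ 0.00°
|D| = √(3997000² + 430000²) ≈ 4.0201e+06, ∠D ≈ 173.86°
|T| = 5 / 4.0201e+06 ≈ 1.2438e-06
Gain = 20 log₁₀(1.2438e-06) ≈ -118.10 dB
∠T = 0.00° − 173.86° = -173.86°

-118.1 dB, -173.9°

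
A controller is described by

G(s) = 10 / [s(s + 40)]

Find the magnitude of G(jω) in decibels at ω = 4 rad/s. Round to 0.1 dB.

At s = jω = j4:
pole (s+40): 40 + j4 → |·| = √(40²+4²) = √1616 ≈ 40.2, ∠ = arctan(4/40) ≈ 5.71°
pole at origin: |s| = 4, ∠ = 90.00° (in denominator)
|G| = 10 / 160.8 ≈ 0.062189
Gain = 20 log₁₀(0.062189) ≈ -24.13 dB

-24.1 dB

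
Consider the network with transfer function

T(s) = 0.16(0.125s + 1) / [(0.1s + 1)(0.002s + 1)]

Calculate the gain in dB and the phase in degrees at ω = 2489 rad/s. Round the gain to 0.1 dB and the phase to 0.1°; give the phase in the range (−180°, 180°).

-28.1 dB, -78.6°

At ω = 2489 rad/s:
zero (1 + j2489·0.125) = 1 + j311.125 → |·| ≈ 311.13, ∠ ≈ 89.82°
pole (1 + j2489·0.1) = 1 + j248.9 → |·| ≈ 248.9, ∠ ≈ 89.77°
pole (1 + j2489·0.002) = 1 + j4.978 → |·| ≈ 5.0774, ∠ ≈ 78.64°
|T| = 0.16 · 311.13 / (248.9 · 5.0774) ≈ 0.039391
Gain = 20 log₁₀(0.039391) ≈ -28.09 dB
∠T = (89.82°) − (89.77° + 78.64°) = -78.59°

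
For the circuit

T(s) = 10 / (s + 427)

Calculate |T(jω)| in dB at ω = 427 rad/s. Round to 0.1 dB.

-35.6 dB

Substitute s = j427:
Numerator: 10 = 10 + j0
Denominator: (j427) + 427 = 427 + j427
|N| = √(10² + 0²) ≈ 10, ∠N ≈ 0.00°
|D| = √(427² + 427²) ≈ 603.87, ∠D ≈ 45.00°
|T| = 10 / 603.87 ≈ 0.01656
Gain = 20 log₁₀(0.01656) ≈ -35.62 dB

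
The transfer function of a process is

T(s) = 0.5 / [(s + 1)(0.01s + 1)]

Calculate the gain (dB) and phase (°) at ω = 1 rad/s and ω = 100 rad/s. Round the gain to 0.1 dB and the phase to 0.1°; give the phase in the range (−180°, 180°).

ω = 1: -9.0 dB, -45.6°; ω = 100: -49.0 dB, -134.4°

At ω = 1 rad/s:
pole (1 + j1·1) = 1 + j1 → |·| ≈ 1.4142, ∠ ≈ 45.00°
pole (1 + j1·0.01) = 1 + j0.01 → |·| ≈ 1, ∠ ≈ 0.57°
|T| = 0.5 · 1 / (1.4142 · 1) ≈ 0.35356
Gain = 20 log₁₀(0.35356) ≈ -9.03 dB
∠T = (0°) − (45.00° + 0.57°) = -45.57°

At ω = 100 rad/s:
pole (1 + j100·1) = 1 + j100 → |·| ≈ 100, ∠ ≈ 89.43°
pole (1 + j100·0.01) = 1 + j1 → |·| ≈ 1.4142, ∠ ≈ 45.00°
|T| = 0.5 · 1 / (100 · 1.4142) ≈ 0.0035356
Gain = 20 log₁₀(0.0035356) ≈ -49.03 dB
∠T = (0°) − (89.43° + 45.00°) = -134.43°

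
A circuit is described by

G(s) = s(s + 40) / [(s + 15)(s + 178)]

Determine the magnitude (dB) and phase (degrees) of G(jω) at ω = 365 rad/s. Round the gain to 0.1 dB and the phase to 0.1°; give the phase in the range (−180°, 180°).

-0.9 dB, 22.1°

At s = jω = j365:
zero (s+40): 40 + j365 → |·| = √(40²+365²) = √134825 ≈ 367.19, ∠ = arctan(365/40) ≈ 83.75°
zero at origin: s = j365 → |·| = 365, ∠ = 90.00°
pole (s+15): 15 + j365 → |·| = √(15²+365²) = √133450 ≈ 365.31, ∠ = arctan(365/15) ≈ 87.65°
pole (s+178): 178 + j365 → |·| = √(178²+365²) = √164909 ≈ 406.09, ∠ = arctan(365/178) ≈ 64.00°
|G| = 1 · 1.3402e+05 / 1.4835e+05 ≈ 0.9034
Gain = 20 log₁₀(0.9034) ≈ -0.88 dB
∠G = 173.75° − 151.65° = 22.10°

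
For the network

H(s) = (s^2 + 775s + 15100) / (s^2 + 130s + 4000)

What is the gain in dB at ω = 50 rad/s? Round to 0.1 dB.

Substitute s = j50:
Numerator: (j50)^2 + 775(j50) + 15100 = 12600 + j38750
Denominator: (j50)^2 + 130(j50) + 4000 = 1500 + j6500
|N| = √(12600² + 38750²) ≈ 40747, ∠N ≈ 71.99°
|D| = √(1500² + 6500²) ≈ 6670.8, ∠D ≈ 77.01°
|H| = 40747 / 6670.8 ≈ 6.1083
Gain = 20 log₁₀(6.1083) ≈ 15.72 dB

15.7 dB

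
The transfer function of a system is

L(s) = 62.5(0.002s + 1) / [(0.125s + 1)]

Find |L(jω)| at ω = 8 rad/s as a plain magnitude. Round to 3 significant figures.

44.2

At ω = 8 rad/s:
zero (1 + j8·0.002) = 1 + j0.016 → |·| ≈ 1.0001, ∠ ≈ 0.92°
pole (1 + j8·0.125) = 1 + j1 → |·| ≈ 1.4142, ∠ ≈ 45.00°
|L| = 62.5 · 1.0001 / (1.4142) ≈ 44.199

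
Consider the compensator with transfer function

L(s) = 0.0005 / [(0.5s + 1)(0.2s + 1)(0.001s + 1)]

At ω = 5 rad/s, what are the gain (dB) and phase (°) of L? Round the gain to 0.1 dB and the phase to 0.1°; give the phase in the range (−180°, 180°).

-77.6 dB, -113.5°

At ω = 5 rad/s:
pole (1 + j5·0.5) = 1 + j2.5 → |·| ≈ 2.6926, ∠ ≈ 68.20°
pole (1 + j5·0.2) = 1 + j1 → |·| ≈ 1.4142, ∠ ≈ 45.00°
pole (1 + j5·0.001) = 1 + j0.005 → |·| ≈ 1, ∠ ≈ 0.29°
|L| = 0.0005 · 1 / (2.6926 · 1.4142 · 1) ≈ 0.00013131
Gain = 20 log₁₀(0.00013131) ≈ -77.63 dB
∠L = (0°) − (68.20° + 45.00° + 0.29°) = -113.49°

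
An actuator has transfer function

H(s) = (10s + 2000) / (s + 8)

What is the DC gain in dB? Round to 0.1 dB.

H(0) = 2000 / 8 = 250
20 log₁₀(250) ≈ 47.96 dB

48.0 dB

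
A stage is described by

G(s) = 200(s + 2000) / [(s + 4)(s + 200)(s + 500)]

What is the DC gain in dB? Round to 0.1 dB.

0.0 dB

G(0) = 200·2000 / (4·200·500) = 1
20 log₁₀(1) ≈ 0.00 dB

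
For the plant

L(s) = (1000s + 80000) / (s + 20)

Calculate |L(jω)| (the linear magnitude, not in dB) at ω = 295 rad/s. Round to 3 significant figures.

1.03e+03

Substitute s = j295:
Numerator: 1000(j295) + 80000 = 80000 + j295000
Denominator: (j295) + 20 = 20 + j295
|N| = √(80000² + 295000²) ≈ 3.0566e+05, ∠N ≈ 74.83°
|D| = √(20² + 295²) ≈ 295.68, ∠D ≈ 86.12°
|L| = 3.0566e+05 / 295.68 ≈ 1033.8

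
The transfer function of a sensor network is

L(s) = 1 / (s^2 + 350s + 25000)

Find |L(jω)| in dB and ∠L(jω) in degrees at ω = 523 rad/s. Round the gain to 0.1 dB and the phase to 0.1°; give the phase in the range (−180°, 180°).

-109.8 dB, -143.6°

Substitute s = j523:
Numerator: 1 = 1 + j0
Denominator: (j523)^2 + 350(j523) + 25000 = -248529 + j183050
|N| = √(1² + 0²) ≈ 1, ∠N ≈ 0.00°
|D| = √(248529² + 183050²) ≈ 3.0866e+05, ∠D ≈ 143.63°
|L| = 1 / 3.0866e+05 ≈ 3.2398e-06
Gain = 20 log₁₀(3.2398e-06) ≈ -109.79 dB
∠L = 0.00° − 143.63° = -143.63°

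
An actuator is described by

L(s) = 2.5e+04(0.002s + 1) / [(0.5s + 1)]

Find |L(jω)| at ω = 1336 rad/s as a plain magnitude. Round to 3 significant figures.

At ω = 1336 rad/s:
zero (1 + j1336·0.002) = 1 + j2.672 → |·| ≈ 2.853, ∠ ≈ 69.48°
pole (1 + j1336·0.5) = 1 + j668 → |·| ≈ 668, ∠ ≈ 89.91°
|L| = 2.5e+04 · 2.853 / (668) ≈ 106.77

107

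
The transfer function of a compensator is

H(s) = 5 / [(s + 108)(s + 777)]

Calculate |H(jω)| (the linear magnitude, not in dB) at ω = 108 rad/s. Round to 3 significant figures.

4.17e-05

At s = jω = j108:
pole (s+108): 108 + j108 → |·| = √(108²+108²) = √23328 ≈ 152.74, ∠ = arctan(108/108) ≈ 45.00°
pole (s+777): 777 + j108 → |·| = √(777²+108²) = √615393 ≈ 784.47, ∠ = arctan(108/777) ≈ 7.91°
|H| = 5 / 1.1982e+05 ≈ 4.1729e-05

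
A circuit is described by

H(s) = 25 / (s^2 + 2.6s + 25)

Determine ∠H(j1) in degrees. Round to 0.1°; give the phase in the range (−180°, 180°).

At s = jω = j1:
quadratic: (j1)² + 2.6·j1 + 25 = 24 + j2.6 → |·| ≈ 24.14, ∠ ≈ 6.18°
∠H = 0.00° − 6.18° = -6.18°

-6.2°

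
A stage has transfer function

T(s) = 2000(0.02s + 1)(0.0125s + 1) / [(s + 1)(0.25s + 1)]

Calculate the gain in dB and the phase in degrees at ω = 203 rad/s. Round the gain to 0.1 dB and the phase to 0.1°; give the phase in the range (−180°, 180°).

At ω = 203 rad/s:
zero (1 + j203·0.02) = 1 + j4.06 → |·| ≈ 4.1813, ∠ ≈ 76.16°
zero (1 + j203·0.0125) = 1 + j2.5375 → |·| ≈ 2.7274, ∠ ≈ 68.49°
pole (1 + j203·1) = 1 + j203 → |·| ≈ 203, ∠ ≈ 89.72°
pole (1 + j203·0.25) = 1 + j50.75 → |·| ≈ 50.76, ∠ ≈ 88.87°
|T| = 2000 · 4.1813 · 2.7274 / (203 · 50.76) ≈ 2.2135
Gain = 20 log₁₀(2.2135) ≈ 6.90 dB
∠T = (76.16° + 68.49°) − (89.72° + 88.87°) = -33.94°

6.9 dB, -33.9°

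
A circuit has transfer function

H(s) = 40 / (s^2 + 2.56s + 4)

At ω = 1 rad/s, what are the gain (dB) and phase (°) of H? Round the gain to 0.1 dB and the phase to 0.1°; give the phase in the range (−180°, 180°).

20.1 dB, -40.5°

At s = jω = j1:
quadratic: (j1)² + 2.56·j1 + 4 = 3 + j2.56 → |·| ≈ 3.9438, ∠ ≈ 40.48°
|H| = 40 / 3.9438 ≈ 10.143
Gain = 20 log₁₀(10.143) ≈ 20.12 dB
∠H = 0.00° − 40.48° = -40.48°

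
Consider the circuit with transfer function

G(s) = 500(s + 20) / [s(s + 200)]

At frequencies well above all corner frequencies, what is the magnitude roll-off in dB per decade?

Each pole contributes −20 dB/decade at high frequency; each zero contributes +20 dB/decade.
Net: 1 zero(s) − 2 pole(s) → -20 dB/decade.

-20 dB/decade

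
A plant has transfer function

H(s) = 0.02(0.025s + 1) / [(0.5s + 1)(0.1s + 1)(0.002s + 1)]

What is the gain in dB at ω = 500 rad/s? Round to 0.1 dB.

At ω = 500 rad/s:
zero (1 + j500·0.025) = 1 + j12.5 → |·| ≈ 12.54, ∠ ≈ 85.43°
pole (1 + j500·0.5) = 1 + j250 → |·| ≈ 250, ∠ ≈ 89.77°
pole (1 + j500·0.1) = 1 + j50 → |·| ≈ 50.01, ∠ ≈ 88.85°
pole (1 + j500·0.002) = 1 + j1 → |·| ≈ 1.4142, ∠ ≈ 45.00°
|H| = 0.02 · 12.54 / (250 · 50.01 · 1.4142) ≈ 1.4185e-05
Gain = 20 log₁₀(1.4185e-05) ≈ -96.96 dB

-97.0 dB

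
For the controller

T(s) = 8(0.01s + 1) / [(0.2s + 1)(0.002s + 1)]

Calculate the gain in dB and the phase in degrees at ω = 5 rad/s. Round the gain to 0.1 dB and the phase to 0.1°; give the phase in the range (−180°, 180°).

At ω = 5 rad/s:
zero (1 + j5·0.01) = 1 + j0.05 → |·| ≈ 1.0012, ∠ ≈ 2.86°
pole (1 + j5·0.2) = 1 + j1 → |·| ≈ 1.4142, ∠ ≈ 45.00°
pole (1 + j5·0.002) = 1 + j0.01 → |·| ≈ 1, ∠ ≈ 0.57°
|T| = 8 · 1.0012 / (1.4142 · 1) ≈ 5.6637
Gain = 20 log₁₀(5.6637) ≈ 15.06 dB
∠T = (2.86°) − (45.00° + 0.57°) = -42.71°

15.1 dB, -42.7°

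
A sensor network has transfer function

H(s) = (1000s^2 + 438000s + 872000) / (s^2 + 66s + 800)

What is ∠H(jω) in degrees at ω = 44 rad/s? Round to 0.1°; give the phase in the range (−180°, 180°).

Substitute s = j44:
Numerator: 1000(j44)^2 + 438000(j44) + 872000 = -1064000 + j19272000
Denominator: (j44)^2 + 66(j44) + 800 = -1136 + j2904
|N| = √(1064000² + 19272000²) ≈ 1.9301e+07, ∠N ≈ 93.16°
|D| = √(1136² + 2904²) ≈ 3118.3, ∠D ≈ 111.36°
∠H = 93.16° − 111.36° = -18.20°

-18.2°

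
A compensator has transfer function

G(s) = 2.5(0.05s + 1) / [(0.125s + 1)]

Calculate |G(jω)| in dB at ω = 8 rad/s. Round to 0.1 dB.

At ω = 8 rad/s:
zero (1 + j8·0.05) = 1 + j0.4 → |·| ≈ 1.077, ∠ ≈ 21.80°
pole (1 + j8·0.125) = 1 + j1 → |·| ≈ 1.4142, ∠ ≈ 45.00°
|G| = 2.5 · 1.077 / (1.4142) ≈ 1.9039
Gain = 20 log₁₀(1.9039) ≈ 5.59 dB

5.6 dB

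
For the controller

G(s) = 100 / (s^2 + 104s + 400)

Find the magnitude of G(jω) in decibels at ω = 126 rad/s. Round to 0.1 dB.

-46.1 dB

Substitute s = j126:
Numerator: 100 = 100 + j0
Denominator: (j126)^2 + 104(j126) + 400 = -15476 + j13104
|N| = √(100² + 0²) ≈ 100, ∠N ≈ 0.00°
|D| = √(15476² + 13104²) ≈ 20279, ∠D ≈ 139.74°
|G| = 100 / 20279 ≈ 0.0049312
Gain = 20 log₁₀(0.0049312) ≈ -46.14 dB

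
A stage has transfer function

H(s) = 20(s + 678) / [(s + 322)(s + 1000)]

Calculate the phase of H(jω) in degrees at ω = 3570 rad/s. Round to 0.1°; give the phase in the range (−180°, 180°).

-80.0°

At s = jω = j3570:
zero (s+678): 678 + j3570 → |·| = √(678²+3570²) = √13204584 ≈ 3633.8, ∠ = arctan(3570/678) ≈ 79.25°
pole (s+322): 322 + j3570 → |·| = √(322²+3570²) = √12848584 ≈ 3584.5, ∠ = arctan(3570/322) ≈ 84.85°
pole (s+1000): 1000 + j3570 → |·| = √(1000²+3570²) = √13744900 ≈ 3707.4, ∠ = arctan(3570/1000) ≈ 74.35°
∠H = 79.25° − 159.20° = -79.95°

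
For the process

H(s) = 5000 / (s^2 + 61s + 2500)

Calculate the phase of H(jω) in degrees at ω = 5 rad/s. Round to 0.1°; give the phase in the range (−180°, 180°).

-7.0°

At s = jω = j5:
quadratic: (j5)² + 61·j5 + 2500 = 2475 + j305 → |·| ≈ 2493.7, ∠ ≈ 7.03°
∠H = 0.00° − 7.03° = -7.03°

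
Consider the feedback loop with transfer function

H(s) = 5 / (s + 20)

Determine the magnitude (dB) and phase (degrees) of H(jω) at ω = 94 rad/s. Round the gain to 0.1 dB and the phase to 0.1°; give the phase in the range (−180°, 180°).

-25.7 dB, -78.0°

At s = jω = j94:
pole (s+20): 20 + j94 → |·| = √(20²+94²) = √9236 ≈ 96.104, ∠ = arctan(94/20) ≈ 77.99°
|H| = 5 / 96.104 ≈ 0.052027
Gain = 20 log₁₀(0.052027) ≈ -25.68 dB
∠H = 0.00° − 77.99° = -77.99°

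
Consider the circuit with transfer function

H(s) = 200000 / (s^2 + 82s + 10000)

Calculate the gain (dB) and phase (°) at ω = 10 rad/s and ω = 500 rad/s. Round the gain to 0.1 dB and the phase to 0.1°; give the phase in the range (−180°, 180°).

At s = jω = j10:
quadratic: (j10)² + 82·j10 + 10000 = 9900 + j820 → |·| ≈ 9933.9, ∠ ≈ 4.73°
|H| = 200000 / 9933.9 ≈ 20.133
Gain = 20 log₁₀(20.133) ≈ 26.08 dB
∠H = 0.00° − 4.73° = -4.73°

At s = jω = j500:
quadratic: (j500)² + 82·j500 + 10000 = -240000 + j41000 → |·| ≈ 2.4348e+05, ∠ ≈ 170.31°
|H| = 200000 / 2.4348e+05 ≈ 0.82142
Gain = 20 log₁₀(0.82142) ≈ -1.71 dB
∠H = 0.00° − 170.31° = -170.31°

ω = 10: 26.1 dB, -4.7°; ω = 500: -1.7 dB, -170.3°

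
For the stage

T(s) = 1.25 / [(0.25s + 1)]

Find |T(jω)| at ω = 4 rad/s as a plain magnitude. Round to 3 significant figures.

0.884

At ω = 4 rad/s:
pole (1 + j4·0.25) = 1 + j1 → |·| ≈ 1.4142, ∠ ≈ 45.00°
|T| = 1.25 · 1 / (1.4142) ≈ 0.88389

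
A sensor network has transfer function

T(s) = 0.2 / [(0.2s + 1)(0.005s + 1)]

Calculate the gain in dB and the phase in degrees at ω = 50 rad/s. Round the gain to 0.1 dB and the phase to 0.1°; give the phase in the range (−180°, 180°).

-34.3 dB, -98.3°

At ω = 50 rad/s:
pole (1 + j50·0.2) = 1 + j10 → |·| ≈ 10.05, ∠ ≈ 84.29°
pole (1 + j50·0.005) = 1 + j0.25 → |·| ≈ 1.0308, ∠ ≈ 14.04°
|T| = 0.2 · 1 / (10.05 · 1.0308) ≈ 0.019306
Gain = 20 log₁₀(0.019306) ≈ -34.29 dB
∠T = (0°) − (84.29° + 14.04°) = -98.33°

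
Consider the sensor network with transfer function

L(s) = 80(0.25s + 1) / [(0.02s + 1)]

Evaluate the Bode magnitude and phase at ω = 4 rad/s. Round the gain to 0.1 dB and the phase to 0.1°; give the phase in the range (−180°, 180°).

At ω = 4 rad/s:
zero (1 + j4·0.25) = 1 + j1 → |·| ≈ 1.4142, ∠ ≈ 45.00°
pole (1 + j4·0.02) = 1 + j0.08 → |·| ≈ 1.0032, ∠ ≈ 4.57°
|L| = 80 · 1.4142 / (1.0032) ≈ 112.78
Gain = 20 log₁₀(112.78) ≈ 41.04 dB
∠L = (45.00°) − (4.57°) = 40.43°

41.0 dB, 40.4°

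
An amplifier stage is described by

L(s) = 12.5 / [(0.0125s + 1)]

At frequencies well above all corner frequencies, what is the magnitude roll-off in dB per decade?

Each pole contributes −20 dB/decade at high frequency; each zero contributes +20 dB/decade.
Net: 0 zero(s) − 1 pole(s) → -20 dB/decade.

-20 dB/decade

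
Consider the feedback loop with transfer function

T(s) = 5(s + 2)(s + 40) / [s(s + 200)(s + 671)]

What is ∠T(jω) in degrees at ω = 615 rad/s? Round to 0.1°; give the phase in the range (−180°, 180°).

At s = jω = j615:
zero (s+2): 2 + j615 → |·| = √(2²+615²) = √378229 ≈ 615, ∠ = arctan(615/2) ≈ 89.81°
zero (s+40): 40 + j615 → |·| = √(40²+615²) = √379825 ≈ 616.3, ∠ = arctan(615/40) ≈ 86.28°
pole (s+200): 200 + j615 → |·| = √(200²+615²) = √418225 ≈ 646.7, ∠ = arctan(615/200) ≈ 71.99°
pole (s+671): 671 + j615 → |·| = √(671²+615²) = √828466 ≈ 910.2, ∠ = arctan(615/671) ≈ 42.51°
pole at origin: |s| = 615, ∠ = 90.00° (in denominator)
∠T = 176.09° − 204.50° = -28.41°

-28.4°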